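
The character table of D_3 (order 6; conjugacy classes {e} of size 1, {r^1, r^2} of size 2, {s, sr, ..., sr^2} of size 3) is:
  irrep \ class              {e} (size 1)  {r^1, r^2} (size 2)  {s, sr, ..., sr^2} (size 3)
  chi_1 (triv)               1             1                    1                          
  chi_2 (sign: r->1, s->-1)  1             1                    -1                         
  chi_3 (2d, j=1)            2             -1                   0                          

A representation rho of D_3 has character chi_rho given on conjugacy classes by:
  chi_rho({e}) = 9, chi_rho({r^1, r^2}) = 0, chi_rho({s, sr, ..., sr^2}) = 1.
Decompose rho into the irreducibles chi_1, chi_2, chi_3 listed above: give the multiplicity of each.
Multiplicities: chi_1: 2, chi_2: 1, chi_3: 3.

Details: Use <chi_rho, chi> = (1/|G|) sum_C |C| * chi_rho(C) * conj(chi(C)) with |G| = 6 for each irreducible chi in the table:
  <chi_rho, chi_1> = (1/6)[1*(9)*conj(1) + 2*(0)*conj(1) + 3*(1)*conj(1)]
      = (1/6)[(9) + (0) + (3)] = 12/6 = 2
  <chi_rho, chi_2> = (1/6)[1*(9)*conj(1) + 2*(0)*conj(1) + 3*(1)*conj(-1)]
      = (1/6)[(9) + (0) + (-3)] = 6/6 = 1
  <chi_rho, chi_3> = (1/6)[1*(9)*conj(2) + 2*(0)*conj(-1) + 3*(1)*conj(0)]
      = (1/6)[(18) + (0) + (0)] = 18/6 = 3
Dimension check: dim(rho) = sum (mult * dim) = 2*1 + 1*1 + 3*2 = 9 = chi_rho(e) = 9.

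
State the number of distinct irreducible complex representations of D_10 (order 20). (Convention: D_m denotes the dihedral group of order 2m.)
8

Solution. The number of irreducible complex representations of a finite group equals its number of conjugacy classes. D_10 has 8 conjugacy classes (n/2 + 3 for n even), so D_10 (order 20) has exactly 8 irreducible complex representations.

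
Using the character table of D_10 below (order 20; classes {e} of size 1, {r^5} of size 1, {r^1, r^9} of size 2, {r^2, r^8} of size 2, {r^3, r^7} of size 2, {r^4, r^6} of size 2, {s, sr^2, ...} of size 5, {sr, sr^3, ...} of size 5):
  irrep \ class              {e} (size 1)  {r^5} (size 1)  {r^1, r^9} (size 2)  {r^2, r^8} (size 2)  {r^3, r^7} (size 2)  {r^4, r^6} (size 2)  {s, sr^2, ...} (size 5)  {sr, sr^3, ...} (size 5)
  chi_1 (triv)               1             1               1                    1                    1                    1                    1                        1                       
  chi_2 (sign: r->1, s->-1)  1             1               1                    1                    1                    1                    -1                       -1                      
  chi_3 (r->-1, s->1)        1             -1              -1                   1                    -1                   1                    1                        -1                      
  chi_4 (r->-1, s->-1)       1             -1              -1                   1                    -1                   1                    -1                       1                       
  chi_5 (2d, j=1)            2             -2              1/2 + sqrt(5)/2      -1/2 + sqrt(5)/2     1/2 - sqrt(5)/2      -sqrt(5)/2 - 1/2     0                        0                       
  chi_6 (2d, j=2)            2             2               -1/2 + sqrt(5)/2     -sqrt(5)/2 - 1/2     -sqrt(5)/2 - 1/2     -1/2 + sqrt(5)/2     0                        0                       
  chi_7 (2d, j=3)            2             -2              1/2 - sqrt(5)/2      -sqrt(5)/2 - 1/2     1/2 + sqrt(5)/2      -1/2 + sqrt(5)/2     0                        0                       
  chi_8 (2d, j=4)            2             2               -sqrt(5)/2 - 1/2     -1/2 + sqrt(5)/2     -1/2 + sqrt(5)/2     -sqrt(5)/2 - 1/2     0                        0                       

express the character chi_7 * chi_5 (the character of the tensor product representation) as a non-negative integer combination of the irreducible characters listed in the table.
chi_7 tensor chi_5 = chi_6 + chi_8 (all other irreducibles have multiplicity 0).

Explanation: The character of a tensor product is the pointwise product (chi_7 * chi_5)(C) = chi_7(C) * chi_5(C):
  {e}: (2)*(2), {r^5}: (-2)*(-2), {r^1, r^9}: (1/2 - sqrt(5)/2)*(1/2 + sqrt(5)/2), {r^2, r^8}: (-sqrt(5)/2 - 1/2)*(-1/2 + sqrt(5)/2), {r^3, r^7}: (1/2 + sqrt(5)/2)*(1/2 - sqrt(5)/2), {r^4, r^6}: (-1/2 + sqrt(5)/2)*(-sqrt(5)/2 - 1/2), {s, sr^2, ...}: (0)*(0), {sr, sr^3, ...}: (0)*(0)
so (chi_7 * chi_5) takes values
  {e} -> 4, {r^5} -> 4, {r^1, r^9} -> -1, {r^2, r^8} -> -1, {r^3, r^7} -> -1, {r^4, r^6} -> -1, {s, sr^2, ...} -> 0, {sr, sr^3, ...} -> 0.
Now take the inner product of this character with each irreducible chi from the table, <chi_7*chi_5, chi> = (1/20) sum_C |C| (chi_7*chi_5)(C) conj(chi(C)):
  <chi_7*chi_5, chi_1> = (1/20)[1*(4)*conj(1) + 1*(4)*conj(1) + 2*(-1)*conj(1) + 2*(-1)*conj(1) + 2*(-1)*conj(1) + 2*(-1)*conj(1) + 5*(0)*conj(1) + 5*(0)*conj(1)]
      = (1/20)[(4) + (4) + (-2) + (-2) + (-2) + (-2) + (0) + (0)] = 0/20 = 0
  <chi_7*chi_5, chi_2> = (1/20)[1*(4)*conj(1) + 1*(4)*conj(1) + 2*(-1)*conj(1) + 2*(-1)*conj(1) + 2*(-1)*conj(1) + 2*(-1)*conj(1) + 5*(0)*conj(-1) + 5*(0)*conj(-1)]
      = (1/20)[(4) + (4) + (-2) + (-2) + (-2) + (-2) + (0) + (0)] = 0/20 = 0
  <chi_7*chi_5, chi_3> = (1/20)[1*(4)*conj(1) + 1*(4)*conj(-1) + 2*(-1)*conj(-1) + 2*(-1)*conj(1) + 2*(-1)*conj(-1) + 2*(-1)*conj(1) + 5*(0)*conj(1) + 5*(0)*conj(-1)]
      = (1/20)[(4) + (-4) + (2) + (-2) + (2) + (-2) + (0) + (0)] = 0/20 = 0
  <chi_7*chi_5, chi_4> = (1/20)[1*(4)*conj(1) + 1*(4)*conj(-1) + 2*(-1)*conj(-1) + 2*(-1)*conj(1) + 2*(-1)*conj(-1) + 2*(-1)*conj(1) + 5*(0)*conj(-1) + 5*(0)*conj(1)]
      = (1/20)[(4) + (-4) + (2) + (-2) + (2) + (-2) + (0) + (0)] = 0/20 = 0
  <chi_7*chi_5, chi_5> = (1/20)[1*(4)*conj(2) + 1*(4)*conj(-2) + 2*(-1)*conj(1/2 + sqrt(5)/2) + 2*(-1)*conj(-1/2 + sqrt(5)/2) + 2*(-1)*conj(1/2 - sqrt(5)/2) + 2*(-1)*conj(-sqrt(5)/2 - 1/2) + 5*(0)*conj(0) + 5*(0)*conj(0)]
      = (1/20)[(8) + (-8) + (-sqrt(5) - 1) + (1 - sqrt(5)) + (-1 + sqrt(5)) + (1 + sqrt(5)) + (0) + (0)] = 0/20 = 0
  <chi_7*chi_5, chi_6> = (1/20)[1*(4)*conj(2) + 1*(4)*conj(2) + 2*(-1)*conj(-1/2 + sqrt(5)/2) + 2*(-1)*conj(-sqrt(5)/2 - 1/2) + 2*(-1)*conj(-sqrt(5)/2 - 1/2) + 2*(-1)*conj(-1/2 + sqrt(5)/2) + 5*(0)*conj(0) + 5*(0)*conj(0)]
      = (1/20)[(8) + (8) + (1 - sqrt(5)) + (1 + sqrt(5)) + (1 + sqrt(5)) + (1 - sqrt(5)) + (0) + (0)] = 20/20 = 1
  <chi_7*chi_5, chi_7> = (1/20)[1*(4)*conj(2) + 1*(4)*conj(-2) + 2*(-1)*conj(1/2 - sqrt(5)/2) + 2*(-1)*conj(-sqrt(5)/2 - 1/2) + 2*(-1)*conj(1/2 + sqrt(5)/2) + 2*(-1)*conj(-1/2 + sqrt(5)/2) + 5*(0)*conj(0) + 5*(0)*conj(0)]
      = (1/20)[(8) + (-8) + (-1 + sqrt(5)) + (1 + sqrt(5)) + (-sqrt(5) - 1) + (1 - sqrt(5)) + (0) + (0)] = 0/20 = 0
  <chi_7*chi_5, chi_8> = (1/20)[1*(4)*conj(2) + 1*(4)*conj(2) + 2*(-1)*conj(-sqrt(5)/2 - 1/2) + 2*(-1)*conj(-1/2 + sqrt(5)/2) + 2*(-1)*conj(-1/2 + sqrt(5)/2) + 2*(-1)*conj(-sqrt(5)/2 - 1/2) + 5*(0)*conj(0) + 5*(0)*conj(0)]
      = (1/20)[(8) + (8) + (1 + sqrt(5)) + (1 - sqrt(5)) + (1 - sqrt(5)) + (1 + sqrt(5)) + (0) + (0)] = 20/20 = 1
Hence the multiplicities are chi_6: 1, chi_8: 1. Dimension check: dim(chi_7)*dim(chi_5) = 2*2 = 4 and sum (mult * dim) = 1*2 + 1*2 = 4.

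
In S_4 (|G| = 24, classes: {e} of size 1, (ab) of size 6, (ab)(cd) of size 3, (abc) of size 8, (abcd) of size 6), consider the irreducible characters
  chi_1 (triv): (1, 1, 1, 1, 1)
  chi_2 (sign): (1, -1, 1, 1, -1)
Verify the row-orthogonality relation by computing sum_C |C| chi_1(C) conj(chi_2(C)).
Sum = 0; so <chi_1, chi_2> = 0 (distinct irreducibles are orthogonal).

Derivation: Compute term by term over conjugacy classes (|C| * chi_1(C) * conj(chi_2(C))):
  1*(1)*conj(1) + 6*(1)*conj(-1) + 3*(1)*conj(1) + 8*(1)*conj(1) + 6*(1)*conj(-1)
  = (1) + (-6) + (3) + (8) + (-6)
  = 0.
Dividing by |G| = 24 gives 0/24 = 0, matching the row-orthogonality relation <chi_1, chi_2> = [chi_1 = chi_2].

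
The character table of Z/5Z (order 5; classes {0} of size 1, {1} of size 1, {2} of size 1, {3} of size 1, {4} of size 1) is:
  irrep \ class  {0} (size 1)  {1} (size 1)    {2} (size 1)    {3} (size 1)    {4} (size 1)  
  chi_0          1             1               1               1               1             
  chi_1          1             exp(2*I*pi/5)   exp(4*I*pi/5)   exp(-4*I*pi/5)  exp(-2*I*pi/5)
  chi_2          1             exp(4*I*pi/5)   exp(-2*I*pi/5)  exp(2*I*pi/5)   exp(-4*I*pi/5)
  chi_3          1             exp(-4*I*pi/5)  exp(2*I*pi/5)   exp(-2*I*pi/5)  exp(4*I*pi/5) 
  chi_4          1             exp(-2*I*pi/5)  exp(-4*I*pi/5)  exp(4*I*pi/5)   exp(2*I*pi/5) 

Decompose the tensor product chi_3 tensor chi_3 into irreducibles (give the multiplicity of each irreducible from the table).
chi_3 tensor chi_3 = chi_1 (all other irreducibles have multiplicity 0).

Proof sketch: The character of a tensor product is the pointwise product (chi_3 * chi_3)(C) = chi_3(C) * chi_3(C):
  {0}: (1)*(1), {1}: (exp(-4*I*pi/5))*(exp(-4*I*pi/5)), {2}: (exp(2*I*pi/5))*(exp(2*I*pi/5)), {3}: (exp(-2*I*pi/5))*(exp(-2*I*pi/5)), {4}: (exp(4*I*pi/5))*(exp(4*I*pi/5))
so (chi_3 * chi_3) takes values
  {0} -> 1, {1} -> exp(2*I*pi/5), {2} -> exp(4*I*pi/5), {3} -> exp(-4*I*pi/5), {4} -> exp(-2*I*pi/5).
Now take the inner product of this character with each irreducible chi from the table, <chi_3*chi_3, chi> = (1/5) sum_C |C| (chi_3*chi_3)(C) conj(chi(C)):
  <chi_3*chi_3, chi_0> = (1/5)[1*(1)*conj(1) + 1*(exp(2*I*pi/5))*conj(1) + 1*(exp(4*I*pi/5))*conj(1) + 1*(exp(-4*I*pi/5))*conj(1) + 1*(exp(-2*I*pi/5))*conj(1)]
      = (1/5)[(1) + (exp(2*I*pi/5)) + (exp(4*I*pi/5)) + (exp(-4*I*pi/5)) + (exp(-2*I*pi/5))] = 0/5 = 0
  <chi_3*chi_3, chi_1> = (1/5)[1*(1)*conj(1) + 1*(exp(2*I*pi/5))*conj(exp(2*I*pi/5)) + 1*(exp(4*I*pi/5))*conj(exp(4*I*pi/5)) + 1*(exp(-4*I*pi/5))*conj(exp(-4*I*pi/5)) + 1*(exp(-2*I*pi/5))*conj(exp(-2*I*pi/5))]
      = (1/5)[(1) + (1) + (1) + (1) + (1)] = 5/5 = 1
  <chi_3*chi_3, chi_2> = (1/5)[1*(1)*conj(1) + 1*(exp(2*I*pi/5))*conj(exp(4*I*pi/5)) + 1*(exp(4*I*pi/5))*conj(exp(-2*I*pi/5)) + 1*(exp(-4*I*pi/5))*conj(exp(2*I*pi/5)) + 1*(exp(-2*I*pi/5))*conj(exp(-4*I*pi/5))]
      = (1/5)[(1) + (exp(-2*I*pi/5)) + (exp(-4*I*pi/5)) + (exp(4*I*pi/5)) + (exp(2*I*pi/5))] = 0/5 = 0
  <chi_3*chi_3, chi_3> = (1/5)[1*(1)*conj(1) + 1*(exp(2*I*pi/5))*conj(exp(-4*I*pi/5)) + 1*(exp(4*I*pi/5))*conj(exp(2*I*pi/5)) + 1*(exp(-4*I*pi/5))*conj(exp(-2*I*pi/5)) + 1*(exp(-2*I*pi/5))*conj(exp(4*I*pi/5))]
      = (1/5)[(1) + (exp(-4*I*pi/5)) + (exp(2*I*pi/5)) + (exp(-2*I*pi/5)) + (exp(4*I*pi/5))] = 0/5 = 0
  <chi_3*chi_3, chi_4> = (1/5)[1*(1)*conj(1) + 1*(exp(2*I*pi/5))*conj(exp(-2*I*pi/5)) + 1*(exp(4*I*pi/5))*conj(exp(-4*I*pi/5)) + 1*(exp(-4*I*pi/5))*conj(exp(4*I*pi/5)) + 1*(exp(-2*I*pi/5))*conj(exp(2*I*pi/5))]
      = (1/5)[(1) + (exp(4*I*pi/5)) + (exp(-2*I*pi/5)) + (exp(2*I*pi/5)) + (exp(-4*I*pi/5))] = 0/5 = 0
(Exp terms are combined using exp(i*s)*conj(exp(i*t)) = exp(i*(s-t)), and sums of them are collapsed using the identity that for every m > 1 the m distinct m-th roots of unity sum to 0, e.g. 1 + exp(2*I*pi/3) + exp(-2*I*pi/3) = 0.)
Hence the multiplicities are chi_1: 1. Dimension check: dim(chi_3)*dim(chi_3) = 1*1 = 1 and sum (mult * dim) = 1*1 = 1.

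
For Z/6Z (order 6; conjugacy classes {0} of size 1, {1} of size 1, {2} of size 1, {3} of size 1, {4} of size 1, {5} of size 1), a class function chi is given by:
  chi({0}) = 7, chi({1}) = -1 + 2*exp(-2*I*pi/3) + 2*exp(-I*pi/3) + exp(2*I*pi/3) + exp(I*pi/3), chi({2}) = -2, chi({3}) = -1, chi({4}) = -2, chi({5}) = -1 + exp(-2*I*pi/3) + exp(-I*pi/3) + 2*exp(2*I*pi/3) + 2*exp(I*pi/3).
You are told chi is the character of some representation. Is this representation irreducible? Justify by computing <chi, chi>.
Not irreducible (reducible): <chi, chi> = 11 > 1.

Derivation: <chi, chi> = (1/|G|) sum_C |C| * |chi(C)|^2 = (1/6)[1*|7|^2 + 1*|-1 + 2*exp(-2*I*pi/3) + 2*exp(-I*pi/3) + exp(2*I*pi/3) + exp(I*pi/3)|^2 + 1*|-2|^2 + 1*|-1|^2 + 1*|-2|^2 + 1*|-1 + exp(-2*I*pi/3) + exp(-I*pi/3) + 2*exp(2*I*pi/3) + 2*exp(I*pi/3)|^2]
  = (1/6)[(49) + (4) + (4) + (1) + (4) + (4)] = 66/6 = 11.
(Exp terms are combined using exp(i*s)*conj(exp(i*t)) = exp(i*(s-t)), and sums of them are collapsed using the identity that for every m > 1 the m distinct m-th roots of unity sum to 0, e.g. 1 + exp(2*I*pi/3) + exp(-2*I*pi/3) = 0.)
A character is irreducible iff <chi, chi> = 1, so this representation is reducible.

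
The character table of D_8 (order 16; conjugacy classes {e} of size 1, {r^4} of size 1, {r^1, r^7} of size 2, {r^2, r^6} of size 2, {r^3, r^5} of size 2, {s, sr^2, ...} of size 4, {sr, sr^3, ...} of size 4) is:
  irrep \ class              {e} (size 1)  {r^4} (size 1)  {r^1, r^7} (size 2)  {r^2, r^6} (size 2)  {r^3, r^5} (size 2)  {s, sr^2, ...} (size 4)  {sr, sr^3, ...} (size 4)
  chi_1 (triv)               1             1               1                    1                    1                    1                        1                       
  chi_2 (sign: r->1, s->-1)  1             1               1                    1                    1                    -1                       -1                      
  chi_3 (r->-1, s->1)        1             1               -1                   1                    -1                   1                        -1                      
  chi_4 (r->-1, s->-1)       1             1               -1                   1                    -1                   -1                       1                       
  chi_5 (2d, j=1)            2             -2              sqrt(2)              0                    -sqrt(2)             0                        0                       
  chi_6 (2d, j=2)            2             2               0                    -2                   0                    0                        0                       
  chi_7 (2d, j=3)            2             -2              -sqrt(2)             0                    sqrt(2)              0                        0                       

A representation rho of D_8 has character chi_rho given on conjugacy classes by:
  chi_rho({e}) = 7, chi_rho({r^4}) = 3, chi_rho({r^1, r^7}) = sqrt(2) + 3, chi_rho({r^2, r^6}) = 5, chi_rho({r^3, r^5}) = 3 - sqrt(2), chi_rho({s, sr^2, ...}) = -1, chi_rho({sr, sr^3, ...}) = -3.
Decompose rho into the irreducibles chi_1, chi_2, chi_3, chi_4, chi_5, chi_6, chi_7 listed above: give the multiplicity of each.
Multiplicities: chi_1: 1, chi_2: 3, chi_3: 1, chi_4: 0, chi_5: 1, chi_6: 0, chi_7: 0.

Derivation: Use <chi_rho, chi> = (1/|G|) sum_C |C| * chi_rho(C) * conj(chi(C)) with |G| = 16 for each irreducible chi in the table:
  <chi_rho, chi_1> = (1/16)[1*(7)*conj(1) + 1*(3)*conj(1) + 2*(sqrt(2) + 3)*conj(1) + 2*(5)*conj(1) + 2*(3 - sqrt(2))*conj(1) + 4*(-1)*conj(1) + 4*(-3)*conj(1)]
      = (1/16)[(7) + (3) + (2*sqrt(2) + 6) + (10) + (6 - 2*sqrt(2)) + (-4) + (-12)] = 16/16 = 1
  <chi_rho, chi_2> = (1/16)[1*(7)*conj(1) + 1*(3)*conj(1) + 2*(sqrt(2) + 3)*conj(1) + 2*(5)*conj(1) + 2*(3 - sqrt(2))*conj(1) + 4*(-1)*conj(-1) + 4*(-3)*conj(-1)]
      = (1/16)[(7) + (3) + (2*sqrt(2) + 6) + (10) + (6 - 2*sqrt(2)) + (4) + (12)] = 48/16 = 3
  <chi_rho, chi_3> = (1/16)[1*(7)*conj(1) + 1*(3)*conj(1) + 2*(sqrt(2) + 3)*conj(-1) + 2*(5)*conj(1) + 2*(3 - sqrt(2))*conj(-1) + 4*(-1)*conj(1) + 4*(-3)*conj(-1)]
      = (1/16)[(7) + (3) + (-6 - 2*sqrt(2)) + (10) + (-6 + 2*sqrt(2)) + (-4) + (12)] = 16/16 = 1
  <chi_rho, chi_4> = (1/16)[1*(7)*conj(1) + 1*(3)*conj(1) + 2*(sqrt(2) + 3)*conj(-1) + 2*(5)*conj(1) + 2*(3 - sqrt(2))*conj(-1) + 4*(-1)*conj(-1) + 4*(-3)*conj(1)]
      = (1/16)[(7) + (3) + (-6 - 2*sqrt(2)) + (10) + (-6 + 2*sqrt(2)) + (4) + (-12)] = 0/16 = 0
  <chi_rho, chi_5> = (1/16)[1*(7)*conj(2) + 1*(3)*conj(-2) + 2*(sqrt(2) + 3)*conj(sqrt(2)) + 2*(5)*conj(0) + 2*(3 - sqrt(2))*conj(-sqrt(2)) + 4*(-1)*conj(0) + 4*(-3)*conj(0)]
      = (1/16)[(14) + (-6) + (4 + 6*sqrt(2)) + (0) + (4 - 6*sqrt(2)) + (0) + (0)] = 16/16 = 1
  <chi_rho, chi_6> = (1/16)[1*(7)*conj(2) + 1*(3)*conj(2) + 2*(sqrt(2) + 3)*conj(0) + 2*(5)*conj(-2) + 2*(3 - sqrt(2))*conj(0) + 4*(-1)*conj(0) + 4*(-3)*conj(0)]
      = (1/16)[(14) + (6) + (0) + (-20) + (0) + (0) + (0)] = 0/16 = 0
  <chi_rho, chi_7> = (1/16)[1*(7)*conj(2) + 1*(3)*conj(-2) + 2*(sqrt(2) + 3)*conj(-sqrt(2)) + 2*(5)*conj(0) + 2*(3 - sqrt(2))*conj(sqrt(2)) + 4*(-1)*conj(0) + 4*(-3)*conj(0)]
      = (1/16)[(14) + (-6) + (-6*sqrt(2) - 4) + (0) + (-4 + 6*sqrt(2)) + (0) + (0)] = 0/16 = 0
Dimension check: dim(rho) = sum (mult * dim) = 1*1 + 3*1 + 1*1 + 0*1 + 1*2 + 0*2 + 0*2 = 7 = chi_rho(e) = 7.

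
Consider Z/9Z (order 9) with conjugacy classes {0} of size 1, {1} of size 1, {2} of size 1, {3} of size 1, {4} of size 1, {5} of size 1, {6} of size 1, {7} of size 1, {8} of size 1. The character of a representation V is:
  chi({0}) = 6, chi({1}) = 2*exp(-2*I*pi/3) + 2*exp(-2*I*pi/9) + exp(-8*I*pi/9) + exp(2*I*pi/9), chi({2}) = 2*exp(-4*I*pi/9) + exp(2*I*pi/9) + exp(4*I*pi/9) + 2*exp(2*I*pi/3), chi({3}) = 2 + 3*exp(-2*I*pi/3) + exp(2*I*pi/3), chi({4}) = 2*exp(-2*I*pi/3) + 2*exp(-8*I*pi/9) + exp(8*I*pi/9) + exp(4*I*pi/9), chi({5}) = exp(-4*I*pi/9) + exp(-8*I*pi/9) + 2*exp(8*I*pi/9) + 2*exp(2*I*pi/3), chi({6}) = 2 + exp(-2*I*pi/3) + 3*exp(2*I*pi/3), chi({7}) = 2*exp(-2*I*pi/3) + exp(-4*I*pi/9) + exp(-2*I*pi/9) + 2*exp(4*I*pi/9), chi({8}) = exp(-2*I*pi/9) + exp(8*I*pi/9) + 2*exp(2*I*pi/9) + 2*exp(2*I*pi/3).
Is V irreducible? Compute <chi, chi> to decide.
Not irreducible (reducible): <chi, chi> = 10 > 1.

Justification: <chi, chi> = (1/|G|) sum_C |C| * |chi(C)|^2 = (1/9)[1*|6|^2 + 1*|2*exp(-2*I*pi/3) + 2*exp(-2*I*pi/9) + exp(-8*I*pi/9) + exp(2*I*pi/9)|^2 + 1*|2*exp(-4*I*pi/9) + exp(2*I*pi/9) + exp(4*I*pi/9) + 2*exp(2*I*pi/3)|^2 + 1*|2 + 3*exp(-2*I*pi/3) + exp(2*I*pi/3)|^2 + 1*|2*exp(-2*I*pi/3) + 2*exp(-8*I*pi/9) + exp(8*I*pi/9) + exp(4*I*pi/9)|^2 + 1*|exp(-4*I*pi/9) + exp(-8*I*pi/9) + 2*exp(8*I*pi/9) + 2*exp(2*I*pi/3)|^2 + 1*|2 + exp(-2*I*pi/3) + 3*exp(2*I*pi/3)|^2 + 1*|2*exp(-2*I*pi/3) + exp(-4*I*pi/9) + exp(-2*I*pi/9) + 2*exp(4*I*pi/9)|^2 + 1*|exp(-2*I*pi/9) + exp(8*I*pi/9) + 2*exp(2*I*pi/9) + 2*exp(2*I*pi/3)|^2]
  = (1/9)[(36) + (10 + 6*exp(-4*I*pi/9) + 2*exp(-2*I*pi/3) + 2*exp(-2*I*pi/9) + 3*exp(-8*I*pi/9) + 3*exp(8*I*pi/9) + 2*exp(2*I*pi/9) + 2*exp(2*I*pi/3) + 6*exp(4*I*pi/9)) + (10 + 6*exp(-8*I*pi/9) + 2*exp(-4*I*pi/9) + 3*exp(-2*I*pi/9) + 2*exp(-2*I*pi/3) + 2*exp(2*I*pi/3) + 3*exp(2*I*pi/9) + 2*exp(4*I*pi/9) + 6*exp(8*I*pi/9)) + (3) + (10 + 6*exp(-2*I*pi/9) + 3*exp(-4*I*pi/9) + 2*exp(-2*I*pi/3) + 2*exp(-8*I*pi/9) + 2*exp(8*I*pi/9) + 2*exp(2*I*pi/3) + 3*exp(4*I*pi/9) + 6*exp(2*I*pi/9)) + (10 + 6*exp(-2*I*pi/9) + 3*exp(-4*I*pi/9) + 2*exp(-2*I*pi/3) + 2*exp(-8*I*pi/9) + 2*exp(8*I*pi/9) + 2*exp(2*I*pi/3) + 3*exp(4*I*pi/9) + 6*exp(2*I*pi/9)) + (3) + (10 + 6*exp(-8*I*pi/9) + 2*exp(-4*I*pi/9) + 3*exp(-2*I*pi/9) + 2*exp(-2*I*pi/3) + 2*exp(2*I*pi/3) + 3*exp(2*I*pi/9) + 2*exp(4*I*pi/9) + 6*exp(8*I*pi/9)) + (10 + 6*exp(-4*I*pi/9) + 2*exp(-2*I*pi/3) + 2*exp(-2*I*pi/9) + 3*exp(-8*I*pi/9) + 3*exp(8*I*pi/9) + 2*exp(2*I*pi/9) + 2*exp(2*I*pi/3) + 6*exp(4*I*pi/9))] = 90/9 = 10.
(Exp terms are combined using exp(i*s)*conj(exp(i*t)) = exp(i*(s-t)), and sums of them are collapsed using the identity that for every m > 1 the m distinct m-th roots of unity sum to 0, e.g. 1 + exp(2*I*pi/3) + exp(-2*I*pi/3) = 0.)
A character is irreducible iff <chi, chi> = 1, so this representation is reducible.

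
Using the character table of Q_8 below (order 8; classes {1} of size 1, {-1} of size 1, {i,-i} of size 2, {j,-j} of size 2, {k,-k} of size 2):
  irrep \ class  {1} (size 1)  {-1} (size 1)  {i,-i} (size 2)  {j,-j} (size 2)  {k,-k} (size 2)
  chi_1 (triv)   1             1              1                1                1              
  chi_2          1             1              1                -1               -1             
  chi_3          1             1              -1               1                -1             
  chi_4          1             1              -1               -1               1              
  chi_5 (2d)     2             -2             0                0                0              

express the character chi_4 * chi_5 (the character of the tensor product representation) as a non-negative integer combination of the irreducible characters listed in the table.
chi_4 tensor chi_5 = chi_5 (all other irreducibles have multiplicity 0).

Working: The character of a tensor product is the pointwise product (chi_4 * chi_5)(C) = chi_4(C) * chi_5(C):
  {1}: (1)*(2), {-1}: (1)*(-2), {i,-i}: (-1)*(0), {j,-j}: (-1)*(0), {k,-k}: (1)*(0)
so (chi_4 * chi_5) takes values
  {1} -> 2, {-1} -> -2, {i,-i} -> 0, {j,-j} -> 0, {k,-k} -> 0.
Now take the inner product of this character with each irreducible chi from the table, <chi_4*chi_5, chi> = (1/8) sum_C |C| (chi_4*chi_5)(C) conj(chi(C)):
  <chi_4*chi_5, chi_1> = (1/8)[1*(2)*conj(1) + 1*(-2)*conj(1) + 2*(0)*conj(1) + 2*(0)*conj(1) + 2*(0)*conj(1)]
      = (1/8)[(2) + (-2) + (0) + (0) + (0)] = 0/8 = 0
  <chi_4*chi_5, chi_2> = (1/8)[1*(2)*conj(1) + 1*(-2)*conj(1) + 2*(0)*conj(1) + 2*(0)*conj(-1) + 2*(0)*conj(-1)]
      = (1/8)[(2) + (-2) + (0) + (0) + (0)] = 0/8 = 0
  <chi_4*chi_5, chi_3> = (1/8)[1*(2)*conj(1) + 1*(-2)*conj(1) + 2*(0)*conj(-1) + 2*(0)*conj(1) + 2*(0)*conj(-1)]
      = (1/8)[(2) + (-2) + (0) + (0) + (0)] = 0/8 = 0
  <chi_4*chi_5, chi_4> = (1/8)[1*(2)*conj(1) + 1*(-2)*conj(1) + 2*(0)*conj(-1) + 2*(0)*conj(-1) + 2*(0)*conj(1)]
      = (1/8)[(2) + (-2) + (0) + (0) + (0)] = 0/8 = 0
  <chi_4*chi_5, chi_5> = (1/8)[1*(2)*conj(2) + 1*(-2)*conj(-2) + 2*(0)*conj(0) + 2*(0)*conj(0) + 2*(0)*conj(0)]
      = (1/8)[(4) + (4) + (0) + (0) + (0)] = 8/8 = 1
Hence the multiplicities are chi_5: 1. Dimension check: dim(chi_4)*dim(chi_5) = 1*2 = 2 and sum (mult * dim) = 1*2 = 2.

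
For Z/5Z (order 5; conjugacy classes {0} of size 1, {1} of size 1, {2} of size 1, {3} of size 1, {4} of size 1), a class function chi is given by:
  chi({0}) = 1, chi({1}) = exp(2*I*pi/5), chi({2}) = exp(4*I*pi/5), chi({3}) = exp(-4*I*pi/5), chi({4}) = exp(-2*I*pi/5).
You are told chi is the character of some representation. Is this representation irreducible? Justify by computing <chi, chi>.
Irreducible: <chi, chi> = 1.

Justification: <chi, chi> = (1/|G|) sum_C |C| * |chi(C)|^2 = (1/5)[1*|1|^2 + 1*|exp(2*I*pi/5)|^2 + 1*|exp(4*I*pi/5)|^2 + 1*|exp(-4*I*pi/5)|^2 + 1*|exp(-2*I*pi/5)|^2]
  = (1/5)[(1) + (1) + (1) + (1) + (1)] = 5/5 = 1.
(Exp terms are combined using exp(i*s)*conj(exp(i*t)) = exp(i*(s-t)), and sums of them are collapsed using the identity that for every m > 1 the m distinct m-th roots of unity sum to 0, e.g. 1 + exp(2*I*pi/3) + exp(-2*I*pi/3) = 0.)
A character is irreducible iff <chi, chi> = 1, so this representation is irreducible.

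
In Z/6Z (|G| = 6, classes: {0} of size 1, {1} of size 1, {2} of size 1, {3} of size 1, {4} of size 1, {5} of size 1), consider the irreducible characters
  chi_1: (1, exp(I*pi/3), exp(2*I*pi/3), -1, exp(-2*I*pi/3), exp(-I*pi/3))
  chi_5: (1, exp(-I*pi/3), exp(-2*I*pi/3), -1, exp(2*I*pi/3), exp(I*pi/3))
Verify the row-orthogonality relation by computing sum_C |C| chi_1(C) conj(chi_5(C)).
Sum = 0; so <chi_1, chi_5> = 0 (distinct irreducibles are orthogonal).

Argument: Compute term by term over conjugacy classes (|C| * chi_1(C) * conj(chi_5(C))):
  1*(1)*conj(1) + 1*(exp(I*pi/3))*conj(exp(-I*pi/3)) + 1*(exp(2*I*pi/3))*conj(exp(-2*I*pi/3)) + 1*(-1)*conj(-1) + 1*(exp(-2*I*pi/3))*conj(exp(2*I*pi/3)) + 1*(exp(-I*pi/3))*conj(exp(I*pi/3))
  = (1) + (exp(2*I*pi/3)) + (exp(-2*I*pi/3)) + (1) + (exp(2*I*pi/3)) + (exp(-2*I*pi/3))
  = 0.
(Exp terms are combined using exp(i*s)*conj(exp(i*t)) = exp(i*(s-t)), and sums of them are collapsed using the identity that for every m > 1 the m distinct m-th roots of unity sum to 0, e.g. 1 + exp(2*I*pi/3) + exp(-2*I*pi/3) = 0.)
Dividing by |G| = 6 gives 0/6 = 0, matching the row-orthogonality relation <chi_1, chi_5> = [chi_1 = chi_5].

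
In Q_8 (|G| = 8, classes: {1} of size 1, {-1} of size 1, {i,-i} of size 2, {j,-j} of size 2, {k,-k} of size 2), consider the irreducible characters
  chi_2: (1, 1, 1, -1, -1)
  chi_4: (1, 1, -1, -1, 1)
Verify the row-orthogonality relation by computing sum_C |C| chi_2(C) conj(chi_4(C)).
Sum = 0; so <chi_2, chi_4> = 0 (distinct irreducibles are orthogonal).

Why: Compute term by term over conjugacy classes (|C| * chi_2(C) * conj(chi_4(C))):
  1*(1)*conj(1) + 1*(1)*conj(1) + 2*(1)*conj(-1) + 2*(-1)*conj(-1) + 2*(-1)*conj(1)
  = (1) + (1) + (-2) + (2) + (-2)
  = 0.
Dividing by |G| = 8 gives 0/8 = 0, matching the row-orthogonality relation <chi_2, chi_4> = [chi_2 = chi_4].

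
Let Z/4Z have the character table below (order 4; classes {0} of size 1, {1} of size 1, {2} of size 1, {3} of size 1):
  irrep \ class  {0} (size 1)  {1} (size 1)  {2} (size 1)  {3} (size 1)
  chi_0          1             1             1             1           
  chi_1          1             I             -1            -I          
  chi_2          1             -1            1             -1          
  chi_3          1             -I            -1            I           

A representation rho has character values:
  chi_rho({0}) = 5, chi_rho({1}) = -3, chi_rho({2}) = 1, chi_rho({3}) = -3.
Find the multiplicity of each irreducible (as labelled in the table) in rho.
Multiplicities: chi_0: 0, chi_1: 1, chi_2: 3, chi_3: 1.

Details: Use <chi_rho, chi> = (1/|G|) sum_C |C| * chi_rho(C) * conj(chi(C)) with |G| = 4 for each irreducible chi in the table:
  <chi_rho, chi_0> = (1/4)[1*(5)*conj(1) + 1*(-3)*conj(1) + 1*(1)*conj(1) + 1*(-3)*conj(1)]
      = (1/4)[(5) + (-3) + (1) + (-3)] = 0/4 = 0
  <chi_rho, chi_1> = (1/4)[1*(5)*conj(1) + 1*(-3)*conj(I) + 1*(1)*conj(-1) + 1*(-3)*conj(-I)]
      = (1/4)[(5) + (3*I) + (-1) + (-3*I)] = 4/4 = 1
  <chi_rho, chi_2> = (1/4)[1*(5)*conj(1) + 1*(-3)*conj(-1) + 1*(1)*conj(1) + 1*(-3)*conj(-1)]
      = (1/4)[(5) + (3) + (1) + (3)] = 12/4 = 3
  <chi_rho, chi_3> = (1/4)[1*(5)*conj(1) + 1*(-3)*conj(-I) + 1*(1)*conj(-1) + 1*(-3)*conj(I)]
      = (1/4)[(5) + (-3*I) + (-1) + (3*I)] = 4/4 = 1
(Exp terms are combined using exp(i*s)*conj(exp(i*t)) = exp(i*(s-t)), and sums of them are collapsed using the identity that for every m > 1 the m distinct m-th roots of unity sum to 0, e.g. 1 + exp(2*I*pi/3) + exp(-2*I*pi/3) = 0.)
Dimension check: dim(rho) = sum (mult * dim) = 0*1 + 1*1 + 3*1 + 1*1 = 5 = chi_rho(e) = 5.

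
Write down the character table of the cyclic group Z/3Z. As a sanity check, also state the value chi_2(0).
Character table of Z/3Z (irreps indexed chi_0,...,chi_2 with chi_k(m) = zeta_3^(k*m), zeta_3 = exp(2*pi*i/3)):
  irrep \ class  {0} (size 1)  {1} (size 1)    {2} (size 1)  
  chi_0          1             1               1             
  chi_1          1             exp(2*I*pi/3)   exp(-2*I*pi/3)
  chi_2          1             exp(-2*I*pi/3)  exp(2*I*pi/3) 

Spot check: chi_2(0) = zeta_3^(2*0) = zeta_3^0 = 1.

Justification: Z/3Z is abelian, so all 3 irreducible complex representations are 1-dimensional. They are given by chi_k(m) = zeta_3^(k*m) for k = 0,...,2. Row orthogonality: sum_m chi_k(m) conj(chi_l(m)) = 3 * [k = l].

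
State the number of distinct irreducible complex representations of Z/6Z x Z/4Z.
24

Proof sketch: The number of irreducible complex representations of a finite group equals its number of conjugacy classes. Z/6Z x Z/4Z is abelian of order 24, so every element is its own conjugacy class: 24 classes, so Z/6Z x Z/4Z (order 24) has exactly 24 irreducible complex representations.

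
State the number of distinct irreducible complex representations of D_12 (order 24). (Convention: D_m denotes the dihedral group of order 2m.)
9

Solution. The number of irreducible complex representations of a finite group equals its number of conjugacy classes. D_12 has 9 conjugacy classes (n/2 + 3 for n even), so D_12 (order 24) has exactly 9 irreducible complex representations.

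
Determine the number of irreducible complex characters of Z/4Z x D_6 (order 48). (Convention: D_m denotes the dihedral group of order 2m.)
24

Proof sketch: The number of irreducible complex representations of a finite group equals its number of conjugacy classes. For a direct product, #classes(G x H) = #classes(G) * #classes(H). Z/4Z has 4 classes (abelian), D_6 has 6 classes, so 4 * 6 = 24, so Z/4Z x D_6 (order 48) has exactly 24 irreducible complex representations.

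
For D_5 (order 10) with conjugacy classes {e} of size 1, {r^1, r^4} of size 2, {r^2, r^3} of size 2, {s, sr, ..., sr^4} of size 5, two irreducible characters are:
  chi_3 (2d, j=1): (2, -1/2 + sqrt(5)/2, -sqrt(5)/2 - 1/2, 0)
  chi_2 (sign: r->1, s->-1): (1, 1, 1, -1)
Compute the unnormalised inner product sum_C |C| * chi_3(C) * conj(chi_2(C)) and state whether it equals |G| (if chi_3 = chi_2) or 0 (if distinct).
Sum = 0; so <chi_3, chi_2> = 0 (distinct irreducibles are orthogonal).

Why: Compute term by term over conjugacy classes (|C| * chi_3(C) * conj(chi_2(C))):
  1*(2)*conj(1) + 2*(-1/2 + sqrt(5)/2)*conj(1) + 2*(-sqrt(5)/2 - 1/2)*conj(1) + 5*(0)*conj(-1)
  = (2) + (-1 + sqrt(5)) + (-sqrt(5) - 1) + (0)
  = 0.
Dividing by |G| = 10 gives 0/10 = 0, matching the row-orthogonality relation <chi_3, chi_2> = [chi_3 = chi_2].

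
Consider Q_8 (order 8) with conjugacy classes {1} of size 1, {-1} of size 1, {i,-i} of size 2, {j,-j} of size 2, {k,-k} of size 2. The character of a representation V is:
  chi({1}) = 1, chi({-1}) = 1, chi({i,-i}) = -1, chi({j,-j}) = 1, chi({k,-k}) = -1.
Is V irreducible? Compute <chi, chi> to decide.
Irreducible: <chi, chi> = 1.

Argument: <chi, chi> = (1/|G|) sum_C |C| * |chi(C)|^2 = (1/8)[1*|1|^2 + 1*|1|^2 + 2*|-1|^2 + 2*|1|^2 + 2*|-1|^2]
  = (1/8)[(1) + (1) + (2) + (2) + (2)] = 8/8 = 1.
A character is irreducible iff <chi, chi> = 1, so this representation is irreducible.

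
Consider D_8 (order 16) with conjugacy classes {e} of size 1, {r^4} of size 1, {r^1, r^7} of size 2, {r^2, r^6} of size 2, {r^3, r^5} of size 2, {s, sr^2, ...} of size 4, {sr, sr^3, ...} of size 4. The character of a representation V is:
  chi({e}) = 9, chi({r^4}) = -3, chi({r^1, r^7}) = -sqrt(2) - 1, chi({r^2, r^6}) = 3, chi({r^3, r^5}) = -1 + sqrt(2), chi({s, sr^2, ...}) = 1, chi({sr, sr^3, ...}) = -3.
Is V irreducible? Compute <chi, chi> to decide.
Not irreducible (reducible): <chi, chi> = 10 > 1.

Reasoning: <chi, chi> = (1/|G|) sum_C |C| * |chi(C)|^2 = (1/16)[1*|9|^2 + 1*|-3|^2 + 2*|-sqrt(2) - 1|^2 + 2*|3|^2 + 2*|-1 + sqrt(2)|^2 + 4*|1|^2 + 4*|-3|^2]
  = (1/16)[(81) + (9) + (4*sqrt(2) + 6) + (18) + (6 - 4*sqrt(2)) + (4) + (36)] = 160/16 = 10.
A character is irreducible iff <chi, chi> = 1, so this representation is reducible.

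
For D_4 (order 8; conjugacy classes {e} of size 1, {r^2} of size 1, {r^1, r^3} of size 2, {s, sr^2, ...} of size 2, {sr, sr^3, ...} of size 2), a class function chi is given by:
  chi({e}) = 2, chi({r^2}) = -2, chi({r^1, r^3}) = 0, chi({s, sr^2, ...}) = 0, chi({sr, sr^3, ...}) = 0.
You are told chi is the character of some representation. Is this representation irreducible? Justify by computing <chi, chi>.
Irreducible: <chi, chi> = 1.

Solution. <chi, chi> = (1/|G|) sum_C |C| * |chi(C)|^2 = (1/8)[1*|2|^2 + 1*|-2|^2 + 2*|0|^2 + 2*|0|^2 + 2*|0|^2]
  = (1/8)[(4) + (4) + (0) + (0) + (0)] = 8/8 = 1.
A character is irreducible iff <chi, chi> = 1, so this representation is irreducible.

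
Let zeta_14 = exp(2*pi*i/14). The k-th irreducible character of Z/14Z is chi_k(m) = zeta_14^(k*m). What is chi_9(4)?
chi_9(4) = zeta_14^36 = exp(-6*I*pi/7)

Derivation: chi_9(4) = zeta_14^(9*4) = zeta_14^36. Since zeta_14^14 = 1, this equals zeta_14^8 = exp(2*pi*i*8/14) = exp(-6*I*pi/7).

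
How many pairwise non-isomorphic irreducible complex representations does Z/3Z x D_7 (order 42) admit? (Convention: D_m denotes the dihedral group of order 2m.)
15

Why: The number of irreducible complex representations of a finite group equals its number of conjugacy classes. For a direct product, #classes(G x H) = #classes(G) * #classes(H). Z/3Z has 3 classes (abelian), D_7 has 5 classes, so 3 * 5 = 15, so Z/3Z x D_7 (order 42) has exactly 15 irreducible complex representations.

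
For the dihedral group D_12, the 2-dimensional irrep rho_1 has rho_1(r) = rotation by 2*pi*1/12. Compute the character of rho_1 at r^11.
chi_{rho_1}(r^11) = 2*cos(2*pi*1*11/12) = sqrt(3)

Details: rho_1(r^11) is rotation by angle 2*pi*1*11/12, whose trace is 2*cos(2*pi*1*11/12) = sqrt(3).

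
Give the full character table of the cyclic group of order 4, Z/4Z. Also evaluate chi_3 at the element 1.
Character table of Z/4Z (irreps indexed chi_0,...,chi_3 with chi_k(m) = zeta_4^(k*m), zeta_4 = exp(2*pi*i/4)):
  irrep \ class  {0} (size 1)  {1} (size 1)  {2} (size 1)  {3} (size 1)
  chi_0          1             1             1             1           
  chi_1          1             I             -1            -I          
  chi_2          1             -1            1             -1          
  chi_3          1             -I            -1            I           

Spot check: chi_3(1) = zeta_4^(3*1) = zeta_4^3 = -I.

Proof sketch: Z/4Z is abelian, so all 4 irreducible complex representations are 1-dimensional. They are given by chi_k(m) = zeta_4^(k*m) for k = 0,...,3. Row orthogonality: sum_m chi_k(m) conj(chi_l(m)) = 4 * [k = l].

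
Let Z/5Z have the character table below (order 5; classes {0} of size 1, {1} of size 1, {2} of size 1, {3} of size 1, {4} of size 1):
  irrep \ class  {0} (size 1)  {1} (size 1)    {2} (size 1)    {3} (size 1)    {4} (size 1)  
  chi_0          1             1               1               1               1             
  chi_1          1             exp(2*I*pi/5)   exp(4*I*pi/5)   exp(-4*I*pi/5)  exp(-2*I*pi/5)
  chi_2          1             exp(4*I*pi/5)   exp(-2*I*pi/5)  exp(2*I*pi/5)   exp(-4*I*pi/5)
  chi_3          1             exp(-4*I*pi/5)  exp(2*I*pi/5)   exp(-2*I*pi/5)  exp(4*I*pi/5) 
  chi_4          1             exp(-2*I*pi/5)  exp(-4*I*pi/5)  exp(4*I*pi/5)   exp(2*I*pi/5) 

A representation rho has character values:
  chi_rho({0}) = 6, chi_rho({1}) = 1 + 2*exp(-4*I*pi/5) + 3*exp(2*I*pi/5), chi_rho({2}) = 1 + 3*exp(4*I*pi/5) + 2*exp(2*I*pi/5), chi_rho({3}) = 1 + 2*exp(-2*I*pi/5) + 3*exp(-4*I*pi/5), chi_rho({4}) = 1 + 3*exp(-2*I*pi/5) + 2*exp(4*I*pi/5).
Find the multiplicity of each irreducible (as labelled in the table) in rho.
Multiplicities: chi_0: 1, chi_1: 3, chi_2: 0, chi_3: 2, chi_4: 0.

Argument: Use <chi_rho, chi> = (1/|G|) sum_C |C| * chi_rho(C) * conj(chi(C)) with |G| = 5 for each irreducible chi in the table:
  <chi_rho, chi_0> = (1/5)[1*(6)*conj(1) + 1*(1 + 2*exp(-4*I*pi/5) + 3*exp(2*I*pi/5))*conj(1) + 1*(1 + 3*exp(4*I*pi/5) + 2*exp(2*I*pi/5))*conj(1) + 1*(1 + 2*exp(-2*I*pi/5) + 3*exp(-4*I*pi/5))*conj(1) + 1*(1 + 3*exp(-2*I*pi/5) + 2*exp(4*I*pi/5))*conj(1)]
      = (1/5)[(6) + (1 + 2*exp(-4*I*pi/5) + 3*exp(2*I*pi/5)) + (1 + 3*exp(4*I*pi/5) + 2*exp(2*I*pi/5)) + (1 + 2*exp(-2*I*pi/5) + 3*exp(-4*I*pi/5)) + (1 + 3*exp(-2*I*pi/5) + 2*exp(4*I*pi/5))] = 5/5 = 1
  <chi_rho, chi_1> = (1/5)[1*(6)*conj(1) + 1*(1 + 2*exp(-4*I*pi/5) + 3*exp(2*I*pi/5))*conj(exp(2*I*pi/5)) + 1*(1 + 3*exp(4*I*pi/5) + 2*exp(2*I*pi/5))*conj(exp(4*I*pi/5)) + 1*(1 + 2*exp(-2*I*pi/5) + 3*exp(-4*I*pi/5))*conj(exp(-4*I*pi/5)) + 1*(1 + 3*exp(-2*I*pi/5) + 2*exp(4*I*pi/5))*conj(exp(-2*I*pi/5))]
      = (1/5)[(6) + (3 + exp(-2*I*pi/5) + 2*exp(4*I*pi/5)) + (3 + 2*exp(-2*I*pi/5) + exp(-4*I*pi/5)) + (3 + exp(4*I*pi/5) + 2*exp(2*I*pi/5)) + (3 + 2*exp(-4*I*pi/5) + exp(2*I*pi/5))] = 15/5 = 3
  <chi_rho, chi_2> = (1/5)[1*(6)*conj(1) + 1*(1 + 2*exp(-4*I*pi/5) + 3*exp(2*I*pi/5))*conj(exp(4*I*pi/5)) + 1*(1 + 3*exp(4*I*pi/5) + 2*exp(2*I*pi/5))*conj(exp(-2*I*pi/5)) + 1*(1 + 2*exp(-2*I*pi/5) + 3*exp(-4*I*pi/5))*conj(exp(2*I*pi/5)) + 1*(1 + 3*exp(-2*I*pi/5) + 2*exp(4*I*pi/5))*conj(exp(-4*I*pi/5))]
      = (1/5)[(6) + (3*exp(-2*I*pi/5) + exp(-4*I*pi/5) + 2*exp(2*I*pi/5)) + (3*exp(-4*I*pi/5) + exp(2*I*pi/5) + 2*exp(4*I*pi/5)) + (2*exp(-4*I*pi/5) + exp(-2*I*pi/5) + 3*exp(4*I*pi/5)) + (2*exp(-2*I*pi/5) + exp(4*I*pi/5) + 3*exp(2*I*pi/5))] = 0/5 = 0
  <chi_rho, chi_3> = (1/5)[1*(6)*conj(1) + 1*(1 + 2*exp(-4*I*pi/5) + 3*exp(2*I*pi/5))*conj(exp(-4*I*pi/5)) + 1*(1 + 3*exp(4*I*pi/5) + 2*exp(2*I*pi/5))*conj(exp(2*I*pi/5)) + 1*(1 + 2*exp(-2*I*pi/5) + 3*exp(-4*I*pi/5))*conj(exp(-2*I*pi/5)) + 1*(1 + 3*exp(-2*I*pi/5) + 2*exp(4*I*pi/5))*conj(exp(4*I*pi/5))]
      = (1/5)[(6) + (2 + 3*exp(-4*I*pi/5) + exp(4*I*pi/5)) + (2 + exp(-2*I*pi/5) + 3*exp(2*I*pi/5)) + (2 + 3*exp(-2*I*pi/5) + exp(2*I*pi/5)) + (2 + exp(-4*I*pi/5) + 3*exp(4*I*pi/5))] = 10/5 = 2
  <chi_rho, chi_4> = (1/5)[1*(6)*conj(1) + 1*(1 + 2*exp(-4*I*pi/5) + 3*exp(2*I*pi/5))*conj(exp(-2*I*pi/5)) + 1*(1 + 3*exp(4*I*pi/5) + 2*exp(2*I*pi/5))*conj(exp(-4*I*pi/5)) + 1*(1 + 2*exp(-2*I*pi/5) + 3*exp(-4*I*pi/5))*conj(exp(4*I*pi/5)) + 1*(1 + 3*exp(-2*I*pi/5) + 2*exp(4*I*pi/5))*conj(exp(2*I*pi/5))]
      = (1/5)[(6) + (2*exp(-2*I*pi/5) + exp(2*I*pi/5) + 3*exp(4*I*pi/5)) + (3*exp(-2*I*pi/5) + 2*exp(-4*I*pi/5) + exp(4*I*pi/5)) + (exp(-4*I*pi/5) + 2*exp(4*I*pi/5) + 3*exp(2*I*pi/5)) + (3*exp(-4*I*pi/5) + exp(-2*I*pi/5) + 2*exp(2*I*pi/5))] = 0/5 = 0
(Exp terms are combined using exp(i*s)*conj(exp(i*t)) = exp(i*(s-t)), and sums of them are collapsed using the identity that for every m > 1 the m distinct m-th roots of unity sum to 0, e.g. 1 + exp(2*I*pi/3) + exp(-2*I*pi/3) = 0.)
Dimension check: dim(rho) = sum (mult * dim) = 1*1 + 3*1 + 0*1 + 2*1 + 0*1 = 6 = chi_rho(e) = 6.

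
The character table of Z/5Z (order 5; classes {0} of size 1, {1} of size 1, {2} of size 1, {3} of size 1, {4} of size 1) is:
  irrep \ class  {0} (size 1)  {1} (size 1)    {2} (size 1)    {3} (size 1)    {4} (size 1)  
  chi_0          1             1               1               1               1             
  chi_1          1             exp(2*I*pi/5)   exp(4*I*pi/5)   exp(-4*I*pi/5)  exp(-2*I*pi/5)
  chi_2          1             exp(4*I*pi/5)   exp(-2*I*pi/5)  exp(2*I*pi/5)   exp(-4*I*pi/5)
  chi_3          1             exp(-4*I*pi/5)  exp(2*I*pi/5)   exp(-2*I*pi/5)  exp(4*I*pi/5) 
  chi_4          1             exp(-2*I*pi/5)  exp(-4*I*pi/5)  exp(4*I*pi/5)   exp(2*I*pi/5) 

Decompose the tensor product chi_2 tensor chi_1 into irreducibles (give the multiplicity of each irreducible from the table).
chi_2 tensor chi_1 = chi_3 (all other irreducibles have multiplicity 0).

Argument: The character of a tensor product is the pointwise product (chi_2 * chi_1)(C) = chi_2(C) * chi_1(C):
  {0}: (1)*(1), {1}: (exp(4*I*pi/5))*(exp(2*I*pi/5)), {2}: (exp(-2*I*pi/5))*(exp(4*I*pi/5)), {3}: (exp(2*I*pi/5))*(exp(-4*I*pi/5)), {4}: (exp(-4*I*pi/5))*(exp(-2*I*pi/5))
so (chi_2 * chi_1) takes values
  {0} -> 1, {1} -> exp(-4*I*pi/5), {2} -> exp(2*I*pi/5), {3} -> exp(-2*I*pi/5), {4} -> exp(4*I*pi/5).
Now take the inner product of this character with each irreducible chi from the table, <chi_2*chi_1, chi> = (1/5) sum_C |C| (chi_2*chi_1)(C) conj(chi(C)):
  <chi_2*chi_1, chi_0> = (1/5)[1*(1)*conj(1) + 1*(exp(-4*I*pi/5))*conj(1) + 1*(exp(2*I*pi/5))*conj(1) + 1*(exp(-2*I*pi/5))*conj(1) + 1*(exp(4*I*pi/5))*conj(1)]
      = (1/5)[(1) + (exp(-4*I*pi/5)) + (exp(2*I*pi/5)) + (exp(-2*I*pi/5)) + (exp(4*I*pi/5))] = 0/5 = 0
  <chi_2*chi_1, chi_1> = (1/5)[1*(1)*conj(1) + 1*(exp(-4*I*pi/5))*conj(exp(2*I*pi/5)) + 1*(exp(2*I*pi/5))*conj(exp(4*I*pi/5)) + 1*(exp(-2*I*pi/5))*conj(exp(-4*I*pi/5)) + 1*(exp(4*I*pi/5))*conj(exp(-2*I*pi/5))]
      = (1/5)[(1) + (exp(4*I*pi/5)) + (exp(-2*I*pi/5)) + (exp(2*I*pi/5)) + (exp(-4*I*pi/5))] = 0/5 = 0
  <chi_2*chi_1, chi_2> = (1/5)[1*(1)*conj(1) + 1*(exp(-4*I*pi/5))*conj(exp(4*I*pi/5)) + 1*(exp(2*I*pi/5))*conj(exp(-2*I*pi/5)) + 1*(exp(-2*I*pi/5))*conj(exp(2*I*pi/5)) + 1*(exp(4*I*pi/5))*conj(exp(-4*I*pi/5))]
      = (1/5)[(1) + (exp(2*I*pi/5)) + (exp(4*I*pi/5)) + (exp(-4*I*pi/5)) + (exp(-2*I*pi/5))] = 0/5 = 0
  <chi_2*chi_1, chi_3> = (1/5)[1*(1)*conj(1) + 1*(exp(-4*I*pi/5))*conj(exp(-4*I*pi/5)) + 1*(exp(2*I*pi/5))*conj(exp(2*I*pi/5)) + 1*(exp(-2*I*pi/5))*conj(exp(-2*I*pi/5)) + 1*(exp(4*I*pi/5))*conj(exp(4*I*pi/5))]
      = (1/5)[(1) + (1) + (1) + (1) + (1)] = 5/5 = 1
  <chi_2*chi_1, chi_4> = (1/5)[1*(1)*conj(1) + 1*(exp(-4*I*pi/5))*conj(exp(-2*I*pi/5)) + 1*(exp(2*I*pi/5))*conj(exp(-4*I*pi/5)) + 1*(exp(-2*I*pi/5))*conj(exp(4*I*pi/5)) + 1*(exp(4*I*pi/5))*conj(exp(2*I*pi/5))]
      = (1/5)[(1) + (exp(-2*I*pi/5)) + (exp(-4*I*pi/5)) + (exp(4*I*pi/5)) + (exp(2*I*pi/5))] = 0/5 = 0
(Exp terms are combined using exp(i*s)*conj(exp(i*t)) = exp(i*(s-t)), and sums of them are collapsed using the identity that for every m > 1 the m distinct m-th roots of unity sum to 0, e.g. 1 + exp(2*I*pi/3) + exp(-2*I*pi/3) = 0.)
Hence the multiplicities are chi_3: 1. Dimension check: dim(chi_2)*dim(chi_1) = 1*1 = 1 and sum (mult * dim) = 1*1 = 1.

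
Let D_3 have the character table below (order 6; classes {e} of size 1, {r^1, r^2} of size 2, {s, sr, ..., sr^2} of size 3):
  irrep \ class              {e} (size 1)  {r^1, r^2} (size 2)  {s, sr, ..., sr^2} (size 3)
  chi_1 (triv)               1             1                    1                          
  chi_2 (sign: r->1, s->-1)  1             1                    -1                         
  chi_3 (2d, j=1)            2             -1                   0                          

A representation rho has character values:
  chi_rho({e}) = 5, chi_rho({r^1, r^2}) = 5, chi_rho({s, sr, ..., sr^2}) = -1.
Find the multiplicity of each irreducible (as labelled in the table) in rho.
Multiplicities: chi_1: 2, chi_2: 3, chi_3: 0.

Reasoning: Use <chi_rho, chi> = (1/|G|) sum_C |C| * chi_rho(C) * conj(chi(C)) with |G| = 6 for each irreducible chi in the table:
  <chi_rho, chi_1> = (1/6)[1*(5)*conj(1) + 2*(5)*conj(1) + 3*(-1)*conj(1)]
      = (1/6)[(5) + (10) + (-3)] = 12/6 = 2
  <chi_rho, chi_2> = (1/6)[1*(5)*conj(1) + 2*(5)*conj(1) + 3*(-1)*conj(-1)]
      = (1/6)[(5) + (10) + (3)] = 18/6 = 3
  <chi_rho, chi_3> = (1/6)[1*(5)*conj(2) + 2*(5)*conj(-1) + 3*(-1)*conj(0)]
      = (1/6)[(10) + (-10) + (0)] = 0/6 = 0
Dimension check: dim(rho) = sum (mult * dim) = 2*1 + 3*1 + 0*2 = 5 = chi_rho(e) = 5.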